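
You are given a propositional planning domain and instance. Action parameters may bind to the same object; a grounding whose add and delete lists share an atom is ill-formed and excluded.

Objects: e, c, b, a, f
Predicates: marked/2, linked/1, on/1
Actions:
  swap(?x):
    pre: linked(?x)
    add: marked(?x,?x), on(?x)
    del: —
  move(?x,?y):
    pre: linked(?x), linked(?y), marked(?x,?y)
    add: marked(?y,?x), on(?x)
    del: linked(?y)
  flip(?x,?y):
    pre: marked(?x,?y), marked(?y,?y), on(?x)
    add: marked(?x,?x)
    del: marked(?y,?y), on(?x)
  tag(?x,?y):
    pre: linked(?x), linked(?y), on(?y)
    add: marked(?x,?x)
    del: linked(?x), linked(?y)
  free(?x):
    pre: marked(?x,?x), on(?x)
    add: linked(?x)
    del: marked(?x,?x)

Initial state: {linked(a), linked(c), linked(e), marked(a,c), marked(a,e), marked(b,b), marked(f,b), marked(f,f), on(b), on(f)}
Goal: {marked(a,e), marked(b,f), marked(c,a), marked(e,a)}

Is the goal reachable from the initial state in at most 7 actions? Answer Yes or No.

Yes

1. move(a,e)  →  {linked(a), linked(c), marked(a,c), marked(a,e), marked(b,b), marked(e,a), marked(f,b), marked(f,f), on(a), on(b), on(f)}
2. move(a,c)  →  {linked(a), marked(a,c), marked(a,e), marked(b,b), marked(c,a), marked(e,a), marked(f,b), marked(f,f), on(a), on(b), on(f)}
3. free(b)  →  {linked(a), linked(b), marked(a,c), marked(a,e), marked(c,a), marked(e,a), marked(f,b), marked(f,f), on(a), on(b), on(f)}
4. free(f)  →  {linked(a), linked(b), linked(f), marked(a,c), marked(a,e), marked(c,a), marked(e,a), marked(f,b), on(a), on(b), on(f)}
5. move(f,b)  →  {linked(a), linked(f), marked(a,c), marked(a,e), marked(b,f), marked(c,a), marked(e,a), marked(f,b), on(a), on(b), on(f)}
optimal plan length = 5; 5 ≤ 7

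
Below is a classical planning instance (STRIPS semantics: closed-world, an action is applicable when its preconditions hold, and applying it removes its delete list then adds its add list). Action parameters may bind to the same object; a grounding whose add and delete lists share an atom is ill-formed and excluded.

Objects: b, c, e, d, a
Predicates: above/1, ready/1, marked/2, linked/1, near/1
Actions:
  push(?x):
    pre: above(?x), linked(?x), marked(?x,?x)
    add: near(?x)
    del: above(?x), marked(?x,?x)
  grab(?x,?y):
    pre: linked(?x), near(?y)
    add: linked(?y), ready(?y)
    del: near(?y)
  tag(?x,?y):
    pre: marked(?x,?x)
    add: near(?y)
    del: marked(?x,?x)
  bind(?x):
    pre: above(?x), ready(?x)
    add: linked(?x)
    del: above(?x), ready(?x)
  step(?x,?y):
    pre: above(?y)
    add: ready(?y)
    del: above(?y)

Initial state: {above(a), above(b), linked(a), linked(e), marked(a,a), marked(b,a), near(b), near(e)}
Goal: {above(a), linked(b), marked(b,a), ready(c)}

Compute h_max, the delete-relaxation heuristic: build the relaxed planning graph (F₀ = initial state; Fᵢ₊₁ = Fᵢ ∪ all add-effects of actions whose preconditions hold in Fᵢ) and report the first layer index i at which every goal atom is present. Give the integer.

F0 = init (8 atoms)
F1 = F0 ∪ {linked(b), near(a), near(c), near(d), ready(a), ready(b), ready(e)}  (15 atoms)
F2 = F1 ∪ {linked(c), linked(d), ready(c), ready(d)}  (19 atoms)
goal ⊆ F2  ⇒  h_max = 2

2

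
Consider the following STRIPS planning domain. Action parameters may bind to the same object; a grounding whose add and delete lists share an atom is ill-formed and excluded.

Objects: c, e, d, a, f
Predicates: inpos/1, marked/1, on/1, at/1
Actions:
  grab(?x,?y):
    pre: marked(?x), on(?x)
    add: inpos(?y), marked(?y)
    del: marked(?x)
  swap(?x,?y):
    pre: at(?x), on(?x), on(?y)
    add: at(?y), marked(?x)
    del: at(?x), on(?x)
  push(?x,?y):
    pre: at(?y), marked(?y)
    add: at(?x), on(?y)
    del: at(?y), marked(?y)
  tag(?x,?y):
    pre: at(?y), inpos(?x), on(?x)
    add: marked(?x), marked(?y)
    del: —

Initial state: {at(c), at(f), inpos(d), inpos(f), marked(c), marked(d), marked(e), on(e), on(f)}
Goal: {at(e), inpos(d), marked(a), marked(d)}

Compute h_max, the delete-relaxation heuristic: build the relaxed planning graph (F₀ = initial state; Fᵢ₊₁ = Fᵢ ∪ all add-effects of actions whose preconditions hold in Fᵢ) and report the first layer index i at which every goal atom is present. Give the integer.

1

F0 = init (9 atoms)
F1 = F0 ∪ {at(a), at(d), at(e), inpos(a), inpos(c), marked(a), marked(f), on(c)}  (17 atoms)
goal ⊆ F1  ⇒  h_max = 1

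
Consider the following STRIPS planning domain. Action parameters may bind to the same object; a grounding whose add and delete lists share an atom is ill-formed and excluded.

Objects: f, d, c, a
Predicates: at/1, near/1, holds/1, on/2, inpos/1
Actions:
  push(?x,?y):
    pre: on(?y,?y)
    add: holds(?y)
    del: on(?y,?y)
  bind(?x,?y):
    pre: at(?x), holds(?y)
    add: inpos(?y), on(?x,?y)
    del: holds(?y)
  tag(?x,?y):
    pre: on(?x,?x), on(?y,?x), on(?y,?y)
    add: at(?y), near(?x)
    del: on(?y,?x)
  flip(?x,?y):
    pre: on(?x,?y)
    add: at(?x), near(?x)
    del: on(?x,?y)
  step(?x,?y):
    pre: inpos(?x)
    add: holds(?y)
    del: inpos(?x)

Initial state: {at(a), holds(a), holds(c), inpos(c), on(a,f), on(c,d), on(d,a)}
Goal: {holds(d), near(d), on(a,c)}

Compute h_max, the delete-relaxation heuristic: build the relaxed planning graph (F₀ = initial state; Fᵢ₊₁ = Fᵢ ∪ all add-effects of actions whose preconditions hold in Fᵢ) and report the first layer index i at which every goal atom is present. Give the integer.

1

F0 = init (7 atoms)
F1 = F0 ∪ {at(c), at(d), holds(d), holds(f), inpos(a), near(a), near(c), near(d), on(a,a), on(a,c)}  (17 atoms)
goal ⊆ F1  ⇒  h_max = 1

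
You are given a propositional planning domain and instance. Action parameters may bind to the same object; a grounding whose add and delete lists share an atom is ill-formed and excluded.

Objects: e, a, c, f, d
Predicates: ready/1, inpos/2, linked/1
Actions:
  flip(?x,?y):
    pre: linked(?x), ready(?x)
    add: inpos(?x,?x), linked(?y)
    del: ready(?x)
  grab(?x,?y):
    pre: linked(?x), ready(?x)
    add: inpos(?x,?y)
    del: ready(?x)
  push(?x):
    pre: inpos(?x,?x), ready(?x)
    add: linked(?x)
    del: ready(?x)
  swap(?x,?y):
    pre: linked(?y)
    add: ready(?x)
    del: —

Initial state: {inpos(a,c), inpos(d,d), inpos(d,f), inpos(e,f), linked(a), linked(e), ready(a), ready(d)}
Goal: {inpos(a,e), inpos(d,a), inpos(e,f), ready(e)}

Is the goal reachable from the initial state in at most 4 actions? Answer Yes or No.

No

1. flip(a,d)  →  {inpos(a,a), inpos(a,c), inpos(d,d), inpos(d,f), inpos(e,f), linked(a), linked(d), linked(e), ready(d)}
2. grab(d,a)  →  {inpos(a,a), inpos(a,c), inpos(d,a), inpos(d,d), inpos(d,f), inpos(e,f), linked(a), linked(d), linked(e)}
3. swap(e,e)  →  {inpos(a,a), inpos(a,c), inpos(d,a), inpos(d,d), inpos(d,f), inpos(e,f), linked(a), linked(d), linked(e), ready(e)}
4. swap(a,e)  →  {inpos(a,a), inpos(a,c), inpos(d,a), inpos(d,d), inpos(d,f), inpos(e,f), linked(a), linked(d), linked(e), ready(a), ready(e)}
5. grab(a,e)  →  {inpos(a,a), inpos(a,c), inpos(a,e), inpos(d,a), inpos(d,d), inpos(d,f), inpos(e,f), linked(a), linked(d), linked(e), ready(e)}
optimal plan length = 5; 5 > 4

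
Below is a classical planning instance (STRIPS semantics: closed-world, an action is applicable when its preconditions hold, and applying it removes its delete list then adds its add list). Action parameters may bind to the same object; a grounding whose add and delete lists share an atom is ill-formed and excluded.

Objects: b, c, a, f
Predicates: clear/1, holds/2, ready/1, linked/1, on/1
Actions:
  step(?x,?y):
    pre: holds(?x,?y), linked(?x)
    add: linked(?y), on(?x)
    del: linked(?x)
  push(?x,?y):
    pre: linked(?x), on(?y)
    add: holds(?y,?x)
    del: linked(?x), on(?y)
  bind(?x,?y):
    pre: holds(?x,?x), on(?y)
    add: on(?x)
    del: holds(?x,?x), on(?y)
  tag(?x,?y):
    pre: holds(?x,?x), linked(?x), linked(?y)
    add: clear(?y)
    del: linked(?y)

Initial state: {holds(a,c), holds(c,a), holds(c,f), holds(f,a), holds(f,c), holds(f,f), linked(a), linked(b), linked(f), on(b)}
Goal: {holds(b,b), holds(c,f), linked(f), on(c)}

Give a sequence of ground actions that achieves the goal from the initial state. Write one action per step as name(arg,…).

step(a,c); step(c,a); push(b,b)

1. step(a,c)  →  {holds(a,c), holds(c,a), holds(c,f), holds(f,a), holds(f,c), holds(f,f), linked(b), linked(c), linked(f), on(a), on(b)}
2. step(c,a)  →  {holds(a,c), holds(c,a), holds(c,f), holds(f,a), holds(f,c), holds(f,f), linked(a), linked(b), linked(f), on(a), on(b), on(c)}
3. push(b,b)  →  {holds(a,c), holds(b,b), holds(c,a), holds(c,f), holds(f,a), holds(f,c), holds(f,f), linked(a), linked(f), on(a), on(c)}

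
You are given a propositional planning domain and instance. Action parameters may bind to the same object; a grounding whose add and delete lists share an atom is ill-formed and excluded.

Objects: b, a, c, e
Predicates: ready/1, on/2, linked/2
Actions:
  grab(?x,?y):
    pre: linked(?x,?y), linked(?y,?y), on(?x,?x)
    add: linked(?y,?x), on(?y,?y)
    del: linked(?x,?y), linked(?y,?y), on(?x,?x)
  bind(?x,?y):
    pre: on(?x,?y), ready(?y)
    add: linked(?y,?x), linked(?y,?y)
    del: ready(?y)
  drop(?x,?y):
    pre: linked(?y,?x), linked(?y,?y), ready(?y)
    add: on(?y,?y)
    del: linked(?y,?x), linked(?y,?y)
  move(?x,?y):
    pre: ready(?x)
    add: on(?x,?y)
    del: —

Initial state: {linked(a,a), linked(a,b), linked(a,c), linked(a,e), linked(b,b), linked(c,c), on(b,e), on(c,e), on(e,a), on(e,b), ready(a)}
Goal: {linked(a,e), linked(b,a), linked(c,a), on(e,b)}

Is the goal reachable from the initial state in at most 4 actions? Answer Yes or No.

Yes

1. drop(a,a)  →  {linked(a,b), linked(a,c), linked(a,e), linked(b,b), linked(c,c), on(a,a), on(b,e), on(c,e), on(e,a), on(e,b), ready(a)}
2. grab(a,b)  →  {linked(a,c), linked(a,e), linked(b,a), linked(c,c), on(b,b), on(b,e), on(c,e), on(e,a), on(e,b), ready(a)}
3. move(a,a)  →  {linked(a,c), linked(a,e), linked(b,a), linked(c,c), on(a,a), on(b,b), on(b,e), on(c,e), on(e,a), on(e,b), ready(a)}
4. grab(a,c)  →  {linked(a,e), linked(b,a), linked(c,a), on(b,b), on(b,e), on(c,c), on(c,e), on(e,a), on(e,b), ready(a)}
optimal plan length = 4; 4 ≤ 4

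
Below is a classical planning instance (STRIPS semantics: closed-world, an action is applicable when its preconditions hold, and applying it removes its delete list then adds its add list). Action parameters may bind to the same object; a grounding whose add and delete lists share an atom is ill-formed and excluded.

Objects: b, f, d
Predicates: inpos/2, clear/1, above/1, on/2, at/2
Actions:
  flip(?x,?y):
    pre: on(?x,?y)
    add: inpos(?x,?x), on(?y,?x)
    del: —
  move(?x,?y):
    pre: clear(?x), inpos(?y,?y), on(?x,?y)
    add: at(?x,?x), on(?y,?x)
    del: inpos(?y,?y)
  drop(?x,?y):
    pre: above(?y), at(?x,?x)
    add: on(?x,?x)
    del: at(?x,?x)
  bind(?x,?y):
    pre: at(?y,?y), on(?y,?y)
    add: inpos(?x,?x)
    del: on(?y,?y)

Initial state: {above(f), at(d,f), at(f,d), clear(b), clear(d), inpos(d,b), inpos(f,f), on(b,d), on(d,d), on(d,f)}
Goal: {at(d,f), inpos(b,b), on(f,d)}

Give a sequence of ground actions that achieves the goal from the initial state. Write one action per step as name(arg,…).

1. flip(b,d)  →  {above(f), at(d,f), at(f,d), clear(b), clear(d), inpos(b,b), inpos(d,b), inpos(f,f), on(b,d), on(d,b), on(d,d), on(d,f)}
2. flip(d,f)  →  {above(f), at(d,f), at(f,d), clear(b), clear(d), inpos(b,b), inpos(d,b), inpos(d,d), inpos(f,f), on(b,d), on(d,b), on(d,d), on(d,f), on(f,d)}

flip(b,d); flip(d,f)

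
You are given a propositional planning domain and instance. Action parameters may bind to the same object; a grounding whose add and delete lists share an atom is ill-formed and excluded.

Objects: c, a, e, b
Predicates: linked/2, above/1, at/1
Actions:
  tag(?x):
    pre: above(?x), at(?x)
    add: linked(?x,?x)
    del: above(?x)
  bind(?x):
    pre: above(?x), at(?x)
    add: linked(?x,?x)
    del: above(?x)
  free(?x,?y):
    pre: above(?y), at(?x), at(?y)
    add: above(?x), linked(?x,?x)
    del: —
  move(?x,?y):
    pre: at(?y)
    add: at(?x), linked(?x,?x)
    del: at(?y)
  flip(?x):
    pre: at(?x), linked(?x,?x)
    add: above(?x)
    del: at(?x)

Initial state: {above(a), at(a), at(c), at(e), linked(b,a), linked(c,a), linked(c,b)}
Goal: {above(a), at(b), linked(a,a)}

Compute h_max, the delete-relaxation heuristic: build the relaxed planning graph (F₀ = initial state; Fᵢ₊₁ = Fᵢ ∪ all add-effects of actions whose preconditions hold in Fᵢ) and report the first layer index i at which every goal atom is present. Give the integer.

F0 = init (7 atoms)
F1 = F0 ∪ {above(c), above(e), at(b), linked(a,a), linked(b,b), linked(c,c), linked(e,e)}  (14 atoms)
goal ⊆ F1  ⇒  h_max = 1

1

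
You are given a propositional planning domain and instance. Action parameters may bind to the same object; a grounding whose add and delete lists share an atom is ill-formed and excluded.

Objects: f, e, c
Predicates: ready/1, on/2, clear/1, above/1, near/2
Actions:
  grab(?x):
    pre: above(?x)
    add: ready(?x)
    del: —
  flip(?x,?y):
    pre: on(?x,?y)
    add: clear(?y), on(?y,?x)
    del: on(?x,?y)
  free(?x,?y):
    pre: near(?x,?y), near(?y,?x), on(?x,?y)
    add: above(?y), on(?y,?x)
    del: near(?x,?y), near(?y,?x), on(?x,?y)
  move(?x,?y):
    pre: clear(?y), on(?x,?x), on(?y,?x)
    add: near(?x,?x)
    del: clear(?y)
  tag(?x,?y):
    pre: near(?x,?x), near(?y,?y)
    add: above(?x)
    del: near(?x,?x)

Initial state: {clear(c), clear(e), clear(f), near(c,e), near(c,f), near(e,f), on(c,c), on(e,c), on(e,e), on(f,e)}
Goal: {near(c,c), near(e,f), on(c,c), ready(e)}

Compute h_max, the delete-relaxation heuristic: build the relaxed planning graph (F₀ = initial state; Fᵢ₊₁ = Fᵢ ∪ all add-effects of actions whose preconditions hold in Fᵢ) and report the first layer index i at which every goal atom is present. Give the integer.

F0 = init (10 atoms)
F1 = F0 ∪ {near(c,c), near(e,e), on(c,e), on(e,f)}  (14 atoms)
F2 = F1 ∪ {above(c), above(e)}  (16 atoms)
F3 = F2 ∪ {ready(c), ready(e)}  (18 atoms)
goal ⊆ F3  ⇒  h_max = 3

3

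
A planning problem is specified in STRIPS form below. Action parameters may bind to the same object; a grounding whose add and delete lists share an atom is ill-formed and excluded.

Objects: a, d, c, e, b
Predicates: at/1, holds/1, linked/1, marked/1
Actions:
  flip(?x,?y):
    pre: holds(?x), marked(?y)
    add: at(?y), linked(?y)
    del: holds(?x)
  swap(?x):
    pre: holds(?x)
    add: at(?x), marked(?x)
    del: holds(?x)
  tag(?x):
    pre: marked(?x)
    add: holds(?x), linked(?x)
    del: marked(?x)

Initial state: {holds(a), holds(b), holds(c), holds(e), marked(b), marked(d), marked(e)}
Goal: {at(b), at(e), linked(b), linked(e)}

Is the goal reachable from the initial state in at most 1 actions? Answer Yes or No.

1. flip(a,e)  →  {at(e), holds(b), holds(c), holds(e), linked(e), marked(b), marked(d), marked(e)}
2. flip(c,b)  →  {at(b), at(e), holds(b), holds(e), linked(b), linked(e), marked(b), marked(d), marked(e)}
optimal plan length = 2; 2 > 1

No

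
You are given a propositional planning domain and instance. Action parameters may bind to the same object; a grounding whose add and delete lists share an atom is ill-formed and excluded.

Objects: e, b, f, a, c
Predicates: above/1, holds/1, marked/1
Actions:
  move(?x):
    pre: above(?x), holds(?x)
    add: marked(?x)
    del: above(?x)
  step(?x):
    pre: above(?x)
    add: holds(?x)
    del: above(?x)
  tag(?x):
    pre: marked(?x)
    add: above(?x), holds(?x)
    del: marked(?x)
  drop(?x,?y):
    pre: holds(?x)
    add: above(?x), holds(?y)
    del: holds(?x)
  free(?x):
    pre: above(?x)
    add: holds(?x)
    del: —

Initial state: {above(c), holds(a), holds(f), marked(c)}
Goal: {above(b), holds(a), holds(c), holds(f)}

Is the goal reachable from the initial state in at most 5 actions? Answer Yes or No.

Yes

1. step(c)  →  {holds(a), holds(c), holds(f), marked(c)}
2. drop(f,b)  →  {above(f), holds(a), holds(b), holds(c), marked(c)}
3. drop(b,f)  →  {above(b), above(f), holds(a), holds(c), holds(f), marked(c)}
optimal plan length = 3; 3 ≤ 5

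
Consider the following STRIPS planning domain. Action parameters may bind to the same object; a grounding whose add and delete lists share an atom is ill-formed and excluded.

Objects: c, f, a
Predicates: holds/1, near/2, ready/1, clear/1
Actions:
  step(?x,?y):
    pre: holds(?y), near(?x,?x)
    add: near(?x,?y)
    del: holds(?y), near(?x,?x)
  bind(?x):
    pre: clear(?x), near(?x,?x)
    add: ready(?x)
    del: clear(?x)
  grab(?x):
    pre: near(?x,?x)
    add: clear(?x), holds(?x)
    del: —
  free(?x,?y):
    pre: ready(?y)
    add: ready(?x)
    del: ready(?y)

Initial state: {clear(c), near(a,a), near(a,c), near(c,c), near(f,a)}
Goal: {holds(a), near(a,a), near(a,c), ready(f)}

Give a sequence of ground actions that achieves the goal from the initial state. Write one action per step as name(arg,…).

bind(c); grab(a); free(f,c)

1. bind(c)  →  {near(a,a), near(a,c), near(c,c), near(f,a), ready(c)}
2. grab(a)  →  {clear(a), holds(a), near(a,a), near(a,c), near(c,c), near(f,a), ready(c)}
3. free(f,c)  →  {clear(a), holds(a), near(a,a), near(a,c), near(c,c), near(f,a), ready(f)}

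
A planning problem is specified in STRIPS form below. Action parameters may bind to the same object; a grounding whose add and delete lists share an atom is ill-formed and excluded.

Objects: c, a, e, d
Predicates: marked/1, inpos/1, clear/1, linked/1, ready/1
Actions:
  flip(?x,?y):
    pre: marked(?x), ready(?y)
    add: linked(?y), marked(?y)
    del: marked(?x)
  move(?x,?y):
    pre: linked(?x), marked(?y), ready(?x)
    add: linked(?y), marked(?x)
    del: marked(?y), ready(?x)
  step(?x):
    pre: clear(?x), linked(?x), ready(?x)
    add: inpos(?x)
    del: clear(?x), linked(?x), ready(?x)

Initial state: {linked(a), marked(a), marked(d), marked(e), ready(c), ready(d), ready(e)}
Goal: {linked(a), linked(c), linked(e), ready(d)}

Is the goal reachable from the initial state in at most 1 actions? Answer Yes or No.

1. flip(a,c)  →  {linked(a), linked(c), marked(c), marked(d), marked(e), ready(c), ready(d), ready(e)}
2. flip(c,e)  →  {linked(a), linked(c), linked(e), marked(d), marked(e), ready(c), ready(d), ready(e)}
optimal plan length = 2; 2 > 1

No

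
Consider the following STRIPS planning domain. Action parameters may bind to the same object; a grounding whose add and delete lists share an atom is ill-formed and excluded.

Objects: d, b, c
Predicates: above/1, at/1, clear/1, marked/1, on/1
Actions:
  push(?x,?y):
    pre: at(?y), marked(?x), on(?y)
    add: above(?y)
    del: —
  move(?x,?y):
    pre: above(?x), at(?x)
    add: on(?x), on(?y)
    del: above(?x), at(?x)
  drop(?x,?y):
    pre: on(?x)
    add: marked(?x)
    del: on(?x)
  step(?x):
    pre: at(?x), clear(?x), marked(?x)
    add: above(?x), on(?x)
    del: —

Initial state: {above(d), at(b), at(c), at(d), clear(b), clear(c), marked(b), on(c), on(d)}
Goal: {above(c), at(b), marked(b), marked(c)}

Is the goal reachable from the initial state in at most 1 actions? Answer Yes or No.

1. push(b,c)  →  {above(c), above(d), at(b), at(c), at(d), clear(b), clear(c), marked(b), on(c), on(d)}
2. drop(c,d)  →  {above(c), above(d), at(b), at(c), at(d), clear(b), clear(c), marked(b), marked(c), on(d)}
optimal plan length = 2; 2 > 1

No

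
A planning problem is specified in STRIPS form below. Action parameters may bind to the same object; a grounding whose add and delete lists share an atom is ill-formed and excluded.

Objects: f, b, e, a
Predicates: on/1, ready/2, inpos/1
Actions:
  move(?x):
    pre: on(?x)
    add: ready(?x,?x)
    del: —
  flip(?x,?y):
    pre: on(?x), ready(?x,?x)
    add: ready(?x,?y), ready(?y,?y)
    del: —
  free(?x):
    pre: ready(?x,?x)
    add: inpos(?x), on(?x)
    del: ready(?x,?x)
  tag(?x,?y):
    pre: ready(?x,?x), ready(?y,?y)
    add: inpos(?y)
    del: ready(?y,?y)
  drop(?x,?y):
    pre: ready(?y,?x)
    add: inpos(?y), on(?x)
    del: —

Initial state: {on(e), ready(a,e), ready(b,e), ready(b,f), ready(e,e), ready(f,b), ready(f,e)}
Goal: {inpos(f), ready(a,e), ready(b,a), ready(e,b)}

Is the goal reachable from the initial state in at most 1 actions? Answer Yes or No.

1. flip(e,b)  →  {on(e), ready(a,e), ready(b,b), ready(b,e), ready(b,f), ready(e,b), ready(e,e), ready(f,b), ready(f,e)}
2. drop(b,f)  →  {inpos(f), on(b), on(e), ready(a,e), ready(b,b), ready(b,e), ready(b,f), ready(e,b), ready(e,e), ready(f,b), ready(f,e)}
3. flip(b,a)  →  {inpos(f), on(b), on(e), ready(a,a), ready(a,e), ready(b,a), ready(b,b), ready(b,e), ready(b,f), ready(e,b), ready(e,e), ready(f,b), ready(f,e)}
optimal plan length = 3; 3 > 1

No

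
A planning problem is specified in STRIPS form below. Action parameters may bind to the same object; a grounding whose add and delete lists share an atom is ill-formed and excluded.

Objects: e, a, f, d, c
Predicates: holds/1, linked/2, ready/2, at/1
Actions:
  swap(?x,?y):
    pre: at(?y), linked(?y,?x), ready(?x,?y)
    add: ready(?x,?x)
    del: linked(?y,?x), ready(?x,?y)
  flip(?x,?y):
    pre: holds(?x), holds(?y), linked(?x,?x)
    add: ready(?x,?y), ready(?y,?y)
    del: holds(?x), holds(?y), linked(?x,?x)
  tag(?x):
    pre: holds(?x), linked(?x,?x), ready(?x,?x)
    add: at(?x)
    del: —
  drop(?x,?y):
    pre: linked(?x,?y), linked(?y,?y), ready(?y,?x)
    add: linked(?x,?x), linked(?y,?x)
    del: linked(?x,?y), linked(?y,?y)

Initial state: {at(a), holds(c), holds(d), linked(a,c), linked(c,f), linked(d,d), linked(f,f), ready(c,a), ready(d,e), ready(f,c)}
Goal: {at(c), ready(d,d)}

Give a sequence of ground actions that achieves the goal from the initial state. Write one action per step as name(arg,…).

swap(c,a); flip(d,d); drop(c,f); tag(c)

1. swap(c,a)  →  {at(a), holds(c), holds(d), linked(c,f), linked(d,d), linked(f,f), ready(c,c), ready(d,e), ready(f,c)}
2. flip(d,d)  →  {at(a), holds(c), linked(c,f), linked(f,f), ready(c,c), ready(d,d), ready(d,e), ready(f,c)}
3. drop(c,f)  →  {at(a), holds(c), linked(c,c), linked(f,c), ready(c,c), ready(d,d), ready(d,e), ready(f,c)}
4. tag(c)  →  {at(a), at(c), holds(c), linked(c,c), linked(f,c), ready(c,c), ready(d,d), ready(d,e), ready(f,c)}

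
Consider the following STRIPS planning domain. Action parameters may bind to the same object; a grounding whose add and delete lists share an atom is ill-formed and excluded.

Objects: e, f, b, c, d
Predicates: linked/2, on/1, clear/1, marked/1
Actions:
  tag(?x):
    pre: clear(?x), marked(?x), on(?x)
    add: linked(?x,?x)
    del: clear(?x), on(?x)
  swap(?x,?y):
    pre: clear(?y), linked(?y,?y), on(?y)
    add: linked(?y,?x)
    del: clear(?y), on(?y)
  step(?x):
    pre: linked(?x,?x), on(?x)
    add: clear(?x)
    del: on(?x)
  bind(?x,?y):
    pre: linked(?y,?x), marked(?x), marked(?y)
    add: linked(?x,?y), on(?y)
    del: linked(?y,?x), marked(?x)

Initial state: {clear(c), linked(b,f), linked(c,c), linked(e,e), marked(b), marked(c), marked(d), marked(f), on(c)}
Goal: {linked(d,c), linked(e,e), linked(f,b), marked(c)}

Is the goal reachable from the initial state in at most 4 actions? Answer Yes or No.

1. swap(d,c)  →  {linked(b,f), linked(c,c), linked(c,d), linked(e,e), marked(b), marked(c), marked(d), marked(f)}
2. bind(f,b)  →  {linked(c,c), linked(c,d), linked(e,e), linked(f,b), marked(b), marked(c), marked(d), on(b)}
3. bind(d,c)  →  {linked(c,c), linked(d,c), linked(e,e), linked(f,b), marked(b), marked(c), on(b), on(c)}
optimal plan length = 3; 3 ≤ 4

Yes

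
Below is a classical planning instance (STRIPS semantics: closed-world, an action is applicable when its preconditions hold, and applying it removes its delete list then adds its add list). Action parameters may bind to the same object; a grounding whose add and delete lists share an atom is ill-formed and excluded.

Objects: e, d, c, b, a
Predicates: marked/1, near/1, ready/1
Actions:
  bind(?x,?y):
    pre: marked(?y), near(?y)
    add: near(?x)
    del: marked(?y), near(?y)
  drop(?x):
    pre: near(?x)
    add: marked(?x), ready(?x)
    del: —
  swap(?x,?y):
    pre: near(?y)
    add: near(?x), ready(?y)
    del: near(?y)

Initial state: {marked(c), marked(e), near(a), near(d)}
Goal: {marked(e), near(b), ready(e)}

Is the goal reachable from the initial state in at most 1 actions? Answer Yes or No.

No

1. swap(e,d)  →  {marked(c), marked(e), near(a), near(e), ready(d)}
2. swap(b,e)  →  {marked(c), marked(e), near(a), near(b), ready(d), ready(e)}
optimal plan length = 2; 2 > 1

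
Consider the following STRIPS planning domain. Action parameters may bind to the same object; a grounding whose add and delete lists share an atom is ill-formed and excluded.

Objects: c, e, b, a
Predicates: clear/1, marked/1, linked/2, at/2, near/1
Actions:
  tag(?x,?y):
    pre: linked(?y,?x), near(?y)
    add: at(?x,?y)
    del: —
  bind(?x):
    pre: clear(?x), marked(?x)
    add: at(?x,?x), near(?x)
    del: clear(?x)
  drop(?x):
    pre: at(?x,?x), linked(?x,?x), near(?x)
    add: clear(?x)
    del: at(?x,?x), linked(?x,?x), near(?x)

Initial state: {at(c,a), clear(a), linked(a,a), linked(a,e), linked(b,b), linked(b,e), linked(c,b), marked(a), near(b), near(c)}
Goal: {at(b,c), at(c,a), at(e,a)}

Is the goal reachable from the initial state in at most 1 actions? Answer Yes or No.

1. tag(b,c)  →  {at(b,c), at(c,a), clear(a), linked(a,a), linked(a,e), linked(b,b), linked(b,e), linked(c,b), marked(a), near(b), near(c)}
2. bind(a)  →  {at(a,a), at(b,c), at(c,a), linked(a,a), linked(a,e), linked(b,b), linked(b,e), linked(c,b), marked(a), near(a), near(b), near(c)}
3. tag(e,a)  →  {at(a,a), at(b,c), at(c,a), at(e,a), linked(a,a), linked(a,e), linked(b,b), linked(b,e), linked(c,b), marked(a), near(a), near(b), near(c)}
optimal plan length = 3; 3 > 1

No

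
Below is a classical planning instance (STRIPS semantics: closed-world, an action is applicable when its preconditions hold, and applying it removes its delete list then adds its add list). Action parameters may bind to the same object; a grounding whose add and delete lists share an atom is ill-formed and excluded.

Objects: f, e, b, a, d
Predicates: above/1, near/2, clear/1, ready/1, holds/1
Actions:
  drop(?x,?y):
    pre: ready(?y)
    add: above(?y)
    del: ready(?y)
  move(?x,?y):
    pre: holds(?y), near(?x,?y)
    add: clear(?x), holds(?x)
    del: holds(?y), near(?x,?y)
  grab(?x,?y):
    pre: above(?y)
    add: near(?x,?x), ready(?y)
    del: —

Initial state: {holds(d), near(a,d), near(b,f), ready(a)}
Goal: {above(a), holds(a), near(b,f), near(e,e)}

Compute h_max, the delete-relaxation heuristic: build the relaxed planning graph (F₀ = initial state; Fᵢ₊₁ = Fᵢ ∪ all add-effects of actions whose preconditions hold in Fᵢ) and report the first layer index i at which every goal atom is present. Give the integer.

2

F0 = init (4 atoms)
F1 = F0 ∪ {above(a), clear(a), holds(a)}  (7 atoms)
F2 = F1 ∪ {near(a,a), near(b,b), near(d,d), near(e,e), near(f,f)}  (12 atoms)
goal ⊆ F2  ⇒  h_max = 2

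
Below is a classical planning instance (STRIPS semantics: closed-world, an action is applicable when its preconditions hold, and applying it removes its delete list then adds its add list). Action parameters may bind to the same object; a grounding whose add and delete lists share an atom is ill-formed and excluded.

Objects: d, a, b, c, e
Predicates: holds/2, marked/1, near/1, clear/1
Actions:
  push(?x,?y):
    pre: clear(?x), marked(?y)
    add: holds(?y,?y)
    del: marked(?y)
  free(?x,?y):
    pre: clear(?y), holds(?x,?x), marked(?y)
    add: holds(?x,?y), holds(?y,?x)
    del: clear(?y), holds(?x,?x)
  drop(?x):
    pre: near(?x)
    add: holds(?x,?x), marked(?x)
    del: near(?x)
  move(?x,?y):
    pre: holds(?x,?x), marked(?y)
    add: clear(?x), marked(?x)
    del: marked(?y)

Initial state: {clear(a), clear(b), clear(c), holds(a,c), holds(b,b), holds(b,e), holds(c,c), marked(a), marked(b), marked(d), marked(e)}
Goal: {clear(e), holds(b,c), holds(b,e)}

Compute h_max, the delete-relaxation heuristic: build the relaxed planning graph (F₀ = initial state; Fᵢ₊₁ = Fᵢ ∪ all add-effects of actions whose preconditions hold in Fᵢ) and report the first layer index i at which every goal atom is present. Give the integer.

2

F0 = init (11 atoms)
F1 = F0 ∪ {holds(a,a), holds(a,b), holds(b,a), holds(b,c), holds(c,a), holds(c,b), holds(d,d), holds(e,e), marked(c)}  (20 atoms)
F2 = F1 ∪ {clear(d), clear(e), holds(a,d), holds(a,e), holds(b,d), holds(c,d), holds(c,e), holds(d,a), holds(d,b), holds(d,c), holds(e,a), holds(e,b), holds(e,c)}  (33 atoms)
goal ⊆ F2  ⇒  h_max = 2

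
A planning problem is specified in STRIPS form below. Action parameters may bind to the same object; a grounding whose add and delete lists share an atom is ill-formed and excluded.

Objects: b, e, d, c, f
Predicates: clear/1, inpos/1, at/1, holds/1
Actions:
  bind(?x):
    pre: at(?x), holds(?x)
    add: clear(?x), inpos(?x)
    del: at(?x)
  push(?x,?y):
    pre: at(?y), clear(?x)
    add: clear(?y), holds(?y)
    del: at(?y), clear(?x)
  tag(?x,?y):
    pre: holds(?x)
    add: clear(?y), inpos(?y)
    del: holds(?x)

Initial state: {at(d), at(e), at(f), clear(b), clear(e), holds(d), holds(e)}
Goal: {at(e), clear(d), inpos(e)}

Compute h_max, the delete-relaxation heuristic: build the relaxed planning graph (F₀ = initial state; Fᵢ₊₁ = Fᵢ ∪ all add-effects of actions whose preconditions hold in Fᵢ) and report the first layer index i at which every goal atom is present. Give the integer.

1

F0 = init (7 atoms)
F1 = F0 ∪ {clear(c), clear(d), clear(f), holds(f), inpos(b), inpos(c), inpos(d), inpos(e), inpos(f)}  (16 atoms)
goal ⊆ F1  ⇒  h_max = 1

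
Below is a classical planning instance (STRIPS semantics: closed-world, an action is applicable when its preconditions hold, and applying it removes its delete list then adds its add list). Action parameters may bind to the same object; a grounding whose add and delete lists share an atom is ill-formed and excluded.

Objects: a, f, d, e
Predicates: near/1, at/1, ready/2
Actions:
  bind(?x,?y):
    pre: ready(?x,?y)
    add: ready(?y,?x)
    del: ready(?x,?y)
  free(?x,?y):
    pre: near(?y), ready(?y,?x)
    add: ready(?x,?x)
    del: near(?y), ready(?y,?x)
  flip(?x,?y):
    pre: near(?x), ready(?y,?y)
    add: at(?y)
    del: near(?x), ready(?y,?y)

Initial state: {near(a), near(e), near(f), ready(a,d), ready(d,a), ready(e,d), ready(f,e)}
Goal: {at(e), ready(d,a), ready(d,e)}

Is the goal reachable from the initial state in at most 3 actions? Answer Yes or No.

Yes

1. bind(e,d)  →  {near(a), near(e), near(f), ready(a,d), ready(d,a), ready(d,e), ready(f,e)}
2. free(e,f)  →  {near(a), near(e), ready(a,d), ready(d,a), ready(d,e), ready(e,e)}
3. flip(a,e)  →  {at(e), near(e), ready(a,d), ready(d,a), ready(d,e)}
optimal plan length = 3; 3 ≤ 3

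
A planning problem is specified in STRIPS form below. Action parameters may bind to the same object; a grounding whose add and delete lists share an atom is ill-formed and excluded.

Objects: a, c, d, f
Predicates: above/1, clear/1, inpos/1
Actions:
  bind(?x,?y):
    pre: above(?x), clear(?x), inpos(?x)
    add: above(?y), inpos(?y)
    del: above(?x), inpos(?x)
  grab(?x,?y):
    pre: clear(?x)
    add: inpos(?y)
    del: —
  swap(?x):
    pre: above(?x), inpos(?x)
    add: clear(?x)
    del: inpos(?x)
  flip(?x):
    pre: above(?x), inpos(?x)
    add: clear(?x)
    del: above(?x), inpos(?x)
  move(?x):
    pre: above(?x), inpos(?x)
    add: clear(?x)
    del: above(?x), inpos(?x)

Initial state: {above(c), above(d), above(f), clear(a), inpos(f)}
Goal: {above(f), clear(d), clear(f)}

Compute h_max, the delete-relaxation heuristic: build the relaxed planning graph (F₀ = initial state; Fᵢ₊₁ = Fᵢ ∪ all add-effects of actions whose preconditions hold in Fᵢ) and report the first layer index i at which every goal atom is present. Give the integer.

F0 = init (5 atoms)
F1 = F0 ∪ {clear(f), inpos(a), inpos(c), inpos(d)}  (9 atoms)
F2 = F1 ∪ {above(a), clear(c), clear(d)}  (12 atoms)
goal ⊆ F2  ⇒  h_max = 2

2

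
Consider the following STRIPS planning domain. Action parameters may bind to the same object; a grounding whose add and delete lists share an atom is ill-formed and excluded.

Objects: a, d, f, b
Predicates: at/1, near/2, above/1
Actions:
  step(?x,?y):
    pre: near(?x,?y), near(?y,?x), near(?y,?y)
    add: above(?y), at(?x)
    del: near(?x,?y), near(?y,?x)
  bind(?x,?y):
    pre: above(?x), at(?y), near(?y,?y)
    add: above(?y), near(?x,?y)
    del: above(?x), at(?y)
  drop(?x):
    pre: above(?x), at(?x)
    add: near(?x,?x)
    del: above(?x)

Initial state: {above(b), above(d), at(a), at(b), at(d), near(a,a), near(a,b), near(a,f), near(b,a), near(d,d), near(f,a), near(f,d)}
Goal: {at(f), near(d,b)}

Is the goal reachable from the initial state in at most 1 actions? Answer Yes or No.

1. step(f,a)  →  {above(a), above(b), above(d), at(a), at(b), at(d), at(f), near(a,a), near(a,b), near(b,a), near(d,d), near(f,d)}
2. drop(b)  →  {above(a), above(d), at(a), at(b), at(d), at(f), near(a,a), near(a,b), near(b,a), near(b,b), near(d,d), near(f,d)}
3. bind(d,b)  →  {above(a), above(b), at(a), at(d), at(f), near(a,a), near(a,b), near(b,a), near(b,b), near(d,b), near(d,d), near(f,d)}
optimal plan length = 3; 3 > 1

No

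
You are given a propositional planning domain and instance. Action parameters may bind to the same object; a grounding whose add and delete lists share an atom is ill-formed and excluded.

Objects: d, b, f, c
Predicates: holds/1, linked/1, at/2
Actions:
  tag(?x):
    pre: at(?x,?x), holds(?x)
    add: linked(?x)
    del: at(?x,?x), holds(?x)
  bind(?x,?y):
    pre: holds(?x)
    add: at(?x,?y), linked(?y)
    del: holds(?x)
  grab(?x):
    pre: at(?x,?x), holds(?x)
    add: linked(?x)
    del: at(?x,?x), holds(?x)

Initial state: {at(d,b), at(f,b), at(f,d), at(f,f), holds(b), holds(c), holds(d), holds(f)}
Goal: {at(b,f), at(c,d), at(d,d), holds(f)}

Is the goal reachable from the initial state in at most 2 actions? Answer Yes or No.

1. bind(d,d)  →  {at(d,b), at(d,d), at(f,b), at(f,d), at(f,f), holds(b), holds(c), holds(f), linked(d)}
2. bind(b,f)  →  {at(b,f), at(d,b), at(d,d), at(f,b), at(f,d), at(f,f), holds(c), holds(f), linked(d), linked(f)}
3. bind(c,d)  →  {at(b,f), at(c,d), at(d,b), at(d,d), at(f,b), at(f,d), at(f,f), holds(f), linked(d), linked(f)}
optimal plan length = 3; 3 > 2

No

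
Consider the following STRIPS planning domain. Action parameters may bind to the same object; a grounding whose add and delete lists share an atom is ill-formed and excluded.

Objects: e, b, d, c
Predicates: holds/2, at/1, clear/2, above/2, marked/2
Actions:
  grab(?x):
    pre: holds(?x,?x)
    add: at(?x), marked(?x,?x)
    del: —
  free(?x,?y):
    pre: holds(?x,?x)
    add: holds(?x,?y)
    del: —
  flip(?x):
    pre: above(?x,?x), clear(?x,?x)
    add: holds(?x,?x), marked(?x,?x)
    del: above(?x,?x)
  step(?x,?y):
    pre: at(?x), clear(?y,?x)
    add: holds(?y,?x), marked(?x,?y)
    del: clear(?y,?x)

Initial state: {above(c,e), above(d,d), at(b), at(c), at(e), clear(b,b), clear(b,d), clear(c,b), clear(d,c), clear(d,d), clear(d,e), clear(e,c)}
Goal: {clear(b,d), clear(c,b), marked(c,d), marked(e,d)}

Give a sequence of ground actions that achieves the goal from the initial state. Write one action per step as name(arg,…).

step(e,d); step(c,d)

1. step(e,d)  →  {above(c,e), above(d,d), at(b), at(c), at(e), clear(b,b), clear(b,d), clear(c,b), clear(d,c), clear(d,d), clear(e,c), holds(d,e), marked(e,d)}
2. step(c,d)  →  {above(c,e), above(d,d), at(b), at(c), at(e), clear(b,b), clear(b,d), clear(c,b), clear(d,d), clear(e,c), holds(d,c), holds(d,e), marked(c,d), marked(e,d)}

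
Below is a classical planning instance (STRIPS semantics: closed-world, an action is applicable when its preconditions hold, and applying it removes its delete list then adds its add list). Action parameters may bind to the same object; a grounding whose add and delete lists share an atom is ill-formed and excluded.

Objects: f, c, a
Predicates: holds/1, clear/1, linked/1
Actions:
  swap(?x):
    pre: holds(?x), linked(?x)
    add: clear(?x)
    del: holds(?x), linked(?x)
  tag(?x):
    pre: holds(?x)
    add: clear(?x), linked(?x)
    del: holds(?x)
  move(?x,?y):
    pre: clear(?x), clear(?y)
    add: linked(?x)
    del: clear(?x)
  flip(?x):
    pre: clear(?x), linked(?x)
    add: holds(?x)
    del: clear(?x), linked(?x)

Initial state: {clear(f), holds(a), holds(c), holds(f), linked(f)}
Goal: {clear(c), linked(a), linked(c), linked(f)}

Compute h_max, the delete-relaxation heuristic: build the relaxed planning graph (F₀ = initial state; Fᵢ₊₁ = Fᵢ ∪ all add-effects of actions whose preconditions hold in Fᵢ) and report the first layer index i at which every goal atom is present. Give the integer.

1

F0 = init (5 atoms)
F1 = F0 ∪ {clear(a), clear(c), linked(a), linked(c)}  (9 atoms)
goal ⊆ F1  ⇒  h_max = 1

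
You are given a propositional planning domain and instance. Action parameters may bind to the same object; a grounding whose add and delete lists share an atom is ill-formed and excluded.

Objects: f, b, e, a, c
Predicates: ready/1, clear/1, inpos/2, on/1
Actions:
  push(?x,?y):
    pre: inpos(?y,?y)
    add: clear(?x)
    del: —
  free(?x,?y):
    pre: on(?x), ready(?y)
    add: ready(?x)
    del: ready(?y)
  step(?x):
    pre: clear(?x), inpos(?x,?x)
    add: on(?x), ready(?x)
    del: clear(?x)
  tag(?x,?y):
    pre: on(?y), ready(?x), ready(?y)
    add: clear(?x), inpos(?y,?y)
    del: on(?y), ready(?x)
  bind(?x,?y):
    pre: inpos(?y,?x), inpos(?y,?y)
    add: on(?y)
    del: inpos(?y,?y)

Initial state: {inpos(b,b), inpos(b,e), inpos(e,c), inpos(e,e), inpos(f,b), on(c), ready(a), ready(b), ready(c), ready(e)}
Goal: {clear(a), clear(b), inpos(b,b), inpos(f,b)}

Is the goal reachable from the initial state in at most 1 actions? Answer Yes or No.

1. push(b,b)  →  {clear(b), inpos(b,b), inpos(b,e), inpos(e,c), inpos(e,e), inpos(f,b), on(c), ready(a), ready(b), ready(c), ready(e)}
2. push(a,b)  →  {clear(a), clear(b), inpos(b,b), inpos(b,e), inpos(e,c), inpos(e,e), inpos(f,b), on(c), ready(a), ready(b), ready(c), ready(e)}
optimal plan length = 2; 2 > 1

No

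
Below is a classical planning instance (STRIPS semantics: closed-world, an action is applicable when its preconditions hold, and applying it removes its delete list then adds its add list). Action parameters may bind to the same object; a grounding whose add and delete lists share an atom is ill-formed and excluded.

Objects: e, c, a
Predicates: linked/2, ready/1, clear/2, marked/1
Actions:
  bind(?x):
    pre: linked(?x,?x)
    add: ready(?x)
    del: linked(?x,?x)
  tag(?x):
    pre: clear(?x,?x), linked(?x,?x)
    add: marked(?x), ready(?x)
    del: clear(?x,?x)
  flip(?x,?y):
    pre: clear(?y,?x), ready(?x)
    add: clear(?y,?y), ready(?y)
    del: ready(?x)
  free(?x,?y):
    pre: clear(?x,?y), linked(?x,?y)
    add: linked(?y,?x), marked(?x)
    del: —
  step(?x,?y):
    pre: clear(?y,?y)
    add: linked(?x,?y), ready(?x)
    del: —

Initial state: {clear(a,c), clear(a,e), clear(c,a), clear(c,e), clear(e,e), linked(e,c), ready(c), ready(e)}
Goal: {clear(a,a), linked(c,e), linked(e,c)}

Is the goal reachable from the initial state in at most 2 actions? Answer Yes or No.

1. flip(e,a)  →  {clear(a,a), clear(a,c), clear(a,e), clear(c,a), clear(c,e), clear(e,e), linked(e,c), ready(a), ready(c)}
2. step(c,e)  →  {clear(a,a), clear(a,c), clear(a,e), clear(c,a), clear(c,e), clear(e,e), linked(c,e), linked(e,c), ready(a), ready(c)}
optimal plan length = 2; 2 ≤ 2

Yes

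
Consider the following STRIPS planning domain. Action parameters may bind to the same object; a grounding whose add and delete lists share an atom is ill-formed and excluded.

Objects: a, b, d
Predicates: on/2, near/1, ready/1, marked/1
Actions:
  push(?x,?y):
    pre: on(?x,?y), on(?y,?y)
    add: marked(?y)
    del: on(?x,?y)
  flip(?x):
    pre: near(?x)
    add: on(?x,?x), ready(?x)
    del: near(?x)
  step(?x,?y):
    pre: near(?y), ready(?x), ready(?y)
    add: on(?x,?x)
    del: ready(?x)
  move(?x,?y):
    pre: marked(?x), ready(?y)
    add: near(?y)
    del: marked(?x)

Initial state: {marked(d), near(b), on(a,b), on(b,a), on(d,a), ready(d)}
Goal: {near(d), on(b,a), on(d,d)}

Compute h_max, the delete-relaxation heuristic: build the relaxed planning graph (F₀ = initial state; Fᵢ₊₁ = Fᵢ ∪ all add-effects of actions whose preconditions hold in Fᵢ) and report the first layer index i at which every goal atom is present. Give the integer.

F0 = init (6 atoms)
F1 = F0 ∪ {near(d), on(b,b), ready(b)}  (9 atoms)
F2 = F1 ∪ {marked(b), on(d,d)}  (11 atoms)
goal ⊆ F2  ⇒  h_max = 2

2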